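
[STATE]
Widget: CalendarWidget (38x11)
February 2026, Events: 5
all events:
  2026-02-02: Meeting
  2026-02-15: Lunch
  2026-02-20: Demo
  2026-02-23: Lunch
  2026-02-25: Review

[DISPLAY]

            February 2026             
Mo Tu We Th Fr Sa Su                  
                   1                  
 2*  3  4  5  6  7  8                 
 9 10 11 12 13 14 15*                 
16 17 18 19 20* 21 22                 
23* 24 25* 26 27 28                   
                                      
                                      
                                      
                                      


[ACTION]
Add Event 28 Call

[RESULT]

            February 2026             
Mo Tu We Th Fr Sa Su                  
                   1                  
 2*  3  4  5  6  7  8                 
 9 10 11 12 13 14 15*                 
16 17 18 19 20* 21 22                 
23* 24 25* 26 27 28*                  
                                      
                                      
                                      
                                      


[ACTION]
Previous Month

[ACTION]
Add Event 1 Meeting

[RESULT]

             January 2026             
Mo Tu We Th Fr Sa Su                  
          1*  2  3  4                 
 5  6  7  8  9 10 11                  
12 13 14 15 16 17 18                  
19 20 21 22 23 24 25                  
26 27 28 29 30 31                     
                                      
                                      
                                      
                                      


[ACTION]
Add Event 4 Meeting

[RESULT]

             January 2026             
Mo Tu We Th Fr Sa Su                  
          1*  2  3  4*                
 5  6  7  8  9 10 11                  
12 13 14 15 16 17 18                  
19 20 21 22 23 24 25                  
26 27 28 29 30 31                     
                                      
                                      
                                      
                                      


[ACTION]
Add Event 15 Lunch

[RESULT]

             January 2026             
Mo Tu We Th Fr Sa Su                  
          1*  2  3  4*                
 5  6  7  8  9 10 11                  
12 13 14 15* 16 17 18                 
19 20 21 22 23 24 25                  
26 27 28 29 30 31                     
                                      
                                      
                                      
                                      


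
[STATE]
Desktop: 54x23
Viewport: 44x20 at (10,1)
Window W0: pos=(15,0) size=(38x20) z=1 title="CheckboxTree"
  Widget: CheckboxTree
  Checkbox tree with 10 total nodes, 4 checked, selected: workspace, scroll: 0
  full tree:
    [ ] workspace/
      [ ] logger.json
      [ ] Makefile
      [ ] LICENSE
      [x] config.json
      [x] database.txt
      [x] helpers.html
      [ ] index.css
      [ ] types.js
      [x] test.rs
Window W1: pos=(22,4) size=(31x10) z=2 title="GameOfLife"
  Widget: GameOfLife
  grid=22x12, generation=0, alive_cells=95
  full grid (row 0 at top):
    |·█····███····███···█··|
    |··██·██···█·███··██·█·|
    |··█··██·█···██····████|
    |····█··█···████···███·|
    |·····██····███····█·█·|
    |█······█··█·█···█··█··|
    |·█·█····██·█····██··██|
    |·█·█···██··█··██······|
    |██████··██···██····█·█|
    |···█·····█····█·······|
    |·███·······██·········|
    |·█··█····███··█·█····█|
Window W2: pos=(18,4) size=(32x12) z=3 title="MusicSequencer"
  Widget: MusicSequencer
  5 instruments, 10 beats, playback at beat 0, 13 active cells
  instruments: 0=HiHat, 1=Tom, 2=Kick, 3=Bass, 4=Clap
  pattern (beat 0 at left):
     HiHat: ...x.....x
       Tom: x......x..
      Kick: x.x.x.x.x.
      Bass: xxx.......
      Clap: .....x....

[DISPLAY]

     ┃ CheckboxTree                       ┃ 
     ┠────────────────────────────────────┨ 
     ┃>[-] workspace/                     ┃ 
     ┃  ┏━━━━━━━━━━━━━━━━━━━━━━━━━━━━━━┓━━┓ 
     ┃  ┃ MusicSequencer               ┃  ┃ 
     ┃  ┠──────────────────────────────┨──┨ 
     ┃  ┃      ▼123456789              ┃  ┃ 
     ┃  ┃ HiHat···█·····█              ┃  ┃ 
     ┃  ┃   Tom█······█··              ┃  ┃ 
     ┃  ┃  Kick█·█·█·█·█·              ┃  ┃ 
     ┃  ┃  Bass███·······              ┃  ┃ 
     ┃  ┃  Clap·····█····              ┃  ┃ 
     ┃  ┃                              ┃━━┛ 
     ┃  ┃                              ┃  ┃ 
     ┃  ┗━━━━━━━━━━━━━━━━━━━━━━━━━━━━━━┛  ┃ 
     ┃                                    ┃ 
     ┃                                    ┃ 
     ┃                                    ┃ 
     ┗━━━━━━━━━━━━━━━━━━━━━━━━━━━━━━━━━━━━┛ 
                                            


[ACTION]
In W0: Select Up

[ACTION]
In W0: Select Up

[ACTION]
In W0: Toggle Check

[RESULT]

     ┃ CheckboxTree                       ┃ 
     ┠────────────────────────────────────┨ 
     ┃>[x] workspace/                     ┃ 
     ┃  ┏━━━━━━━━━━━━━━━━━━━━━━━━━━━━━━┓━━┓ 
     ┃  ┃ MusicSequencer               ┃  ┃ 
     ┃  ┠──────────────────────────────┨──┨ 
     ┃  ┃      ▼123456789              ┃  ┃ 
     ┃  ┃ HiHat···█·····█              ┃  ┃ 
     ┃  ┃   Tom█······█··              ┃  ┃ 
     ┃  ┃  Kick█·█·█·█·█·              ┃  ┃ 
     ┃  ┃  Bass███·······              ┃  ┃ 
     ┃  ┃  Clap·····█····              ┃  ┃ 
     ┃  ┃                              ┃━━┛ 
     ┃  ┃                              ┃  ┃ 
     ┃  ┗━━━━━━━━━━━━━━━━━━━━━━━━━━━━━━┛  ┃ 
     ┃                                    ┃ 
     ┃                                    ┃ 
     ┃                                    ┃ 
     ┗━━━━━━━━━━━━━━━━━━━━━━━━━━━━━━━━━━━━┛ 
                                            


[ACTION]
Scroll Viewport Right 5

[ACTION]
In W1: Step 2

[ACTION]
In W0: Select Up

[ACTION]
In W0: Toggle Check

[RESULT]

     ┃ CheckboxTree                       ┃ 
     ┠────────────────────────────────────┨ 
     ┃>[ ] workspace/                     ┃ 
     ┃  ┏━━━━━━━━━━━━━━━━━━━━━━━━━━━━━━┓━━┓ 
     ┃  ┃ MusicSequencer               ┃  ┃ 
     ┃  ┠──────────────────────────────┨──┨ 
     ┃  ┃      ▼123456789              ┃  ┃ 
     ┃  ┃ HiHat···█·····█              ┃  ┃ 
     ┃  ┃   Tom█······█··              ┃  ┃ 
     ┃  ┃  Kick█·█·█·█·█·              ┃  ┃ 
     ┃  ┃  Bass███·······              ┃  ┃ 
     ┃  ┃  Clap·····█····              ┃  ┃ 
     ┃  ┃                              ┃━━┛ 
     ┃  ┃                              ┃  ┃ 
     ┃  ┗━━━━━━━━━━━━━━━━━━━━━━━━━━━━━━┛  ┃ 
     ┃                                    ┃ 
     ┃                                    ┃ 
     ┃                                    ┃ 
     ┗━━━━━━━━━━━━━━━━━━━━━━━━━━━━━━━━━━━━┛ 
                                            


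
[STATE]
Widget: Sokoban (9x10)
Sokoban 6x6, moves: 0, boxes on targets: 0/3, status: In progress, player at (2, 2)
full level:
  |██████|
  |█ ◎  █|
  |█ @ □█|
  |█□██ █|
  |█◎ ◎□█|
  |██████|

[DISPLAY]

██████   
█ ◎  █   
█ @ □█   
█□██ █   
█◎ ◎□█   
██████   
Moves: 0 
         
         
         


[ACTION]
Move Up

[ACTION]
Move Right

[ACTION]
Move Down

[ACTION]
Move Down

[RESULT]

██████   
█ ◎  █   
█  @□█   
█□██ █   
█◎ ◎□█   
██████   
Moves: 3 
         
         
         


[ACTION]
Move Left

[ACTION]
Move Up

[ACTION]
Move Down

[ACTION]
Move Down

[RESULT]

██████   
█ ◎  █   
█ @ □█   
█□██ █   
█◎ ◎□█   
██████   
Moves: 6 
         
         
         


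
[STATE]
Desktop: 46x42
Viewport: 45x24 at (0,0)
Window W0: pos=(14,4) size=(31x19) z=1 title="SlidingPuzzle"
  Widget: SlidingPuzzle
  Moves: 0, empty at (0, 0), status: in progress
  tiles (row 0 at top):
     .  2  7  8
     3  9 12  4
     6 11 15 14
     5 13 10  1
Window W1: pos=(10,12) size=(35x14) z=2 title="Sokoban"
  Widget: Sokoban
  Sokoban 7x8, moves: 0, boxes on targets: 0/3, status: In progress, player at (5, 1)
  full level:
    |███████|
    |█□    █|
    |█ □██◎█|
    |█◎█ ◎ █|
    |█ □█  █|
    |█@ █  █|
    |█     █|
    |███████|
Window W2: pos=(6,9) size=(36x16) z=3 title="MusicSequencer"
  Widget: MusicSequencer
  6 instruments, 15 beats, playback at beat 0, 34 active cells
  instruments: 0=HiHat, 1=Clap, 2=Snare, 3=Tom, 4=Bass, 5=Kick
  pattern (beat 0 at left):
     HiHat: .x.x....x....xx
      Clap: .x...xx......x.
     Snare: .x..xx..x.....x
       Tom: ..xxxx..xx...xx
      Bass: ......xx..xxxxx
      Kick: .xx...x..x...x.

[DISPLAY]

                                             
                                             
                                             
                                             
              ┏━━━━━━━━━━━━━━━━━━━━━━━━━━━━━┓
              ┃ SlidingPuzzle               ┃
              ┠─────────────────────────────┨
              ┃┌────┬────┬────┬────┐        ┃
              ┃│    │  2 │  7 │  8 │        ┃
      ┏━━━━━━━━━━━━━━━━━━━━━━━━━━━━━━━━━━┓  ┃
      ┃ MusicSequencer                   ┃  ┃
      ┠──────────────────────────────────┨  ┃
      ┃      ▼12345678901234             ┃━━┓
      ┃ HiHat·█·█····█····██             ┃  ┃
      ┃  Clap·█···██······█·             ┃──┨
      ┃ Snare·█··██··█·····█             ┃  ┃
      ┃   Tom··████··██···██             ┃  ┃
      ┃  Bass······██··█████             ┃  ┃
      ┃  Kick·██···█··█···█·             ┃  ┃
      ┃                                  ┃  ┃
      ┃                                  ┃  ┃
      ┃                                  ┃  ┃
      ┃                                  ┃  ┃
      ┃                                  ┃  ┃


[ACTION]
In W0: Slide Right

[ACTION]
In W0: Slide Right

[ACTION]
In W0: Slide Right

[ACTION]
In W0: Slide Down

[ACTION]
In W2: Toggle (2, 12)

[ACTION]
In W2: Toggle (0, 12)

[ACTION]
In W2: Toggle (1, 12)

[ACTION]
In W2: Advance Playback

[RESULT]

                                             
                                             
                                             
                                             
              ┏━━━━━━━━━━━━━━━━━━━━━━━━━━━━━┓
              ┃ SlidingPuzzle               ┃
              ┠─────────────────────────────┨
              ┃┌────┬────┬────┬────┐        ┃
              ┃│    │  2 │  7 │  8 │        ┃
      ┏━━━━━━━━━━━━━━━━━━━━━━━━━━━━━━━━━━┓  ┃
      ┃ MusicSequencer                   ┃  ┃
      ┠──────────────────────────────────┨  ┃
      ┃      0▼2345678901234             ┃━━┓
      ┃ HiHat·█·█····█···███             ┃  ┃
      ┃  Clap·█···██·····██·             ┃──┨
      ┃ Snare·█··██··█···█·█             ┃  ┃
      ┃   Tom··████··██···██             ┃  ┃
      ┃  Bass······██··█████             ┃  ┃
      ┃  Kick·██···█··█···█·             ┃  ┃
      ┃                                  ┃  ┃
      ┃                                  ┃  ┃
      ┃                                  ┃  ┃
      ┃                                  ┃  ┃
      ┃                                  ┃  ┃


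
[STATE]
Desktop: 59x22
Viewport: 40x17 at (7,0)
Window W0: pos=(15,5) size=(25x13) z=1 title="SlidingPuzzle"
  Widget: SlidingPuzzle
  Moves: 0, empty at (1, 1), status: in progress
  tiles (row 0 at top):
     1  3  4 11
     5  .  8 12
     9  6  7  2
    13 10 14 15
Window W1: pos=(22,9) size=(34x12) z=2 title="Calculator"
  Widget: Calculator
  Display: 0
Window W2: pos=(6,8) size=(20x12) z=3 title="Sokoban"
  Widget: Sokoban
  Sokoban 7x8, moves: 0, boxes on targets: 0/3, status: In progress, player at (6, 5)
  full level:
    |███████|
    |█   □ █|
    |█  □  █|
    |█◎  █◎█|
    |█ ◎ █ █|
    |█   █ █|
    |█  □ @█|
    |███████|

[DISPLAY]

                                        
                                        
                                        
                                        
                                        
        ┏━━━━━━━━━━━━━━━━━━━━━━━┓       
        ┃ SlidingPuzzle         ┃       
        ┠───────────────────────┨       
━━━━━━━━━━━━━━━━━━┓┬────┬────┐  ┃       
 Sokoban          ┃━━━━━━━━━━━━━━━━━━━━━
──────────────────┨lculator             
███████           ┃─────────────────────
█   □ █           ┃                     
█  □  █           ┃─┬───┬───┬───┐       
█◎  █◎█           ┃ │ 8 │ 9 │ ÷ │       
█ ◎ █ █           ┃─┼───┼───┼───┤       
█   █ █           ┃ │ 5 │ 6 │ × │       


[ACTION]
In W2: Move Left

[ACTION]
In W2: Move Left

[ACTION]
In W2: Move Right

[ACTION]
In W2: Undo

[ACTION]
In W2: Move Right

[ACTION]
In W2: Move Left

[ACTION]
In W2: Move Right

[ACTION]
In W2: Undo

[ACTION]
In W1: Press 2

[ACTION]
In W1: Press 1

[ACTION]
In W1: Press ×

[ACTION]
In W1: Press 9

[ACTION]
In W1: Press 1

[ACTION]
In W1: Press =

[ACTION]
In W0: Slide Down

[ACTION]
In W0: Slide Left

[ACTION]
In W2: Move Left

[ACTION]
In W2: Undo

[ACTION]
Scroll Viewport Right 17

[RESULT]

                                        
                                        
                                        
                                        
                                        
━━━━━━━━━━━━━━━━━━━━┓                   
idingPuzzle         ┃                   
────────────────────┨                   
━━━━━━┓┬────┬────┐  ┃                   
      ┃━━━━━━━━━━━━━━━━━━━━━━━━━━━━━┓   
──────┨lculator                     ┃   
      ┃─────────────────────────────┨   
      ┃                         1911┃   
      ┃─┬───┬───┬───┐               ┃   
      ┃ │ 8 │ 9 │ ÷ │               ┃   
      ┃─┼───┼───┼───┤               ┃   
      ┃ │ 5 │ 6 │ × │               ┃   


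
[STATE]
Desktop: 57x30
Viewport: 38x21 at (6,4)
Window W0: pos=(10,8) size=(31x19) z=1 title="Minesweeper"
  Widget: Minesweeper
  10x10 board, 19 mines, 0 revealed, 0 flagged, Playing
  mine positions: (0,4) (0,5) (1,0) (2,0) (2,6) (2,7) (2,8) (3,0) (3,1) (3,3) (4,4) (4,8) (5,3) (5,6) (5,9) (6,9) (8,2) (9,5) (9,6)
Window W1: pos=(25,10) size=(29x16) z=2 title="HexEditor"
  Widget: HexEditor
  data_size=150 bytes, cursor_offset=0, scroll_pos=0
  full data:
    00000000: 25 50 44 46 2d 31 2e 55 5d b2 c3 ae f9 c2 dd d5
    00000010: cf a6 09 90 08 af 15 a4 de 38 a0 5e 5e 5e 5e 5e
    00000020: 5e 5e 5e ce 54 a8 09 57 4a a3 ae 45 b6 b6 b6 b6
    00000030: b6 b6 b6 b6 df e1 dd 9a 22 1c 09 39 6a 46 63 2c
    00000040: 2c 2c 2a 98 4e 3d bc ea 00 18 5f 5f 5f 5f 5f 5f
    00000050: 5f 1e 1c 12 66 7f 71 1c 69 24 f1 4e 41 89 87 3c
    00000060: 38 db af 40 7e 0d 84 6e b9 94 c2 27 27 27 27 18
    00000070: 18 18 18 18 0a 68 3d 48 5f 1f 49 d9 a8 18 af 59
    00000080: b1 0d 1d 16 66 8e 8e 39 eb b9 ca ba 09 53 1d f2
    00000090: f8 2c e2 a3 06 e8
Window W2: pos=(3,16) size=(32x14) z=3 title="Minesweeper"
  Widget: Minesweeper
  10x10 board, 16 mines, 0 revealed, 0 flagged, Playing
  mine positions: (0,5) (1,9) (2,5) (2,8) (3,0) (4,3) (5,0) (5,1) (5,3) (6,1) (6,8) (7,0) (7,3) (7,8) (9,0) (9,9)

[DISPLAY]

                                      
                                      
                                      
                                      
    ┏━━━━━━━━━━━━━━━━━━━━━━━━━━━━━┓   
    ┃ Minesweeper                 ┃   
    ┠──────────────┏━━━━━━━━━━━━━━━━━━
    ┃■■■■■■■■■■    ┃ HexEditor        
    ┃■■■■■■■■■■    ┠──────────────────
    ┃■■■■■■■■■■    ┃00000000  25 50 44
    ┃■■■■■■■■■■    ┃00000010  cf a6 09
    ┃■■■■■■■■■■    ┃00000020  5e 5e 5e
━━━━━━━━━━━━━━━━━━━━━━━━━━━━┓ b6 b6 b6
inesweeper                  ┃ 2c 2c 2a
────────────────────────────┨ 5f 1e 1c
■■■■■■■■                    ┃ 38 db af
■■■■■■■■                    ┃ 18 18 18
■■■■■■■■                    ┃ b1 0d 1d
■■■■■■■■                    ┃ f8 2c e2
■■■■■■■■                    ┃         
■■■■■■■■                    ┃         


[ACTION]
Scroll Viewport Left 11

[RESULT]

                                      
                                      
                                      
                                      
          ┏━━━━━━━━━━━━━━━━━━━━━━━━━━━
          ┃ Minesweeper               
          ┠──────────────┏━━━━━━━━━━━━
          ┃■■■■■■■■■■    ┃ HexEditor  
          ┃■■■■■■■■■■    ┠────────────
          ┃■■■■■■■■■■    ┃00000000  25
          ┃■■■■■■■■■■    ┃00000010  cf
          ┃■■■■■■■■■■    ┃00000020  5e
   ┏━━━━━━━━━━━━━━━━━━━━━━━━━━━━━━┓ b6
   ┃ Minesweeper                  ┃ 2c
   ┠──────────────────────────────┨ 5f
   ┃■■■■■■■■■■                    ┃ 38
   ┃■■■■■■■■■■                    ┃ 18
   ┃■■■■■■■■■■                    ┃ b1
   ┃■■■■■■■■■■                    ┃ f8
   ┃■■■■■■■■■■                    ┃   
   ┃■■■■■■■■■■                    ┃   


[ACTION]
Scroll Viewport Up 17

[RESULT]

                                      
                                      
                                      
                                      
                                      
                                      
                                      
                                      
          ┏━━━━━━━━━━━━━━━━━━━━━━━━━━━
          ┃ Minesweeper               
          ┠──────────────┏━━━━━━━━━━━━
          ┃■■■■■■■■■■    ┃ HexEditor  
          ┃■■■■■■■■■■    ┠────────────
          ┃■■■■■■■■■■    ┃00000000  25
          ┃■■■■■■■■■■    ┃00000010  cf
          ┃■■■■■■■■■■    ┃00000020  5e
   ┏━━━━━━━━━━━━━━━━━━━━━━━━━━━━━━┓ b6
   ┃ Minesweeper                  ┃ 2c
   ┠──────────────────────────────┨ 5f
   ┃■■■■■■■■■■                    ┃ 38
   ┃■■■■■■■■■■                    ┃ 18


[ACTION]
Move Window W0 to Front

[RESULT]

                                      
                                      
                                      
                                      
                                      
                                      
                                      
                                      
          ┏━━━━━━━━━━━━━━━━━━━━━━━━━━━
          ┃ Minesweeper               
          ┠───────────────────────────
          ┃■■■■■■■■■■                 
          ┃■■■■■■■■■■                 
          ┃■■■■■■■■■■                 
          ┃■■■■■■■■■■                 
          ┃■■■■■■■■■■                 
   ┏━━━━━━┃■■■■■■■■■■                 
   ┃ Mines┃■■■■■■■■■■                 
   ┠──────┃■■■■■■■■■■                 
   ┃■■■■■■┃■■■■■■■■■■                 
   ┃■■■■■■┃■■■■■■■■■■                 


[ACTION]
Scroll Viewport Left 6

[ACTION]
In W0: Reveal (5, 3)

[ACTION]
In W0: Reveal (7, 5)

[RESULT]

                                      
                                      
                                      
                                      
                                      
                                      
                                      
                                      
          ┏━━━━━━━━━━━━━━━━━━━━━━━━━━━
          ┃ Minesweeper               
          ┠───────────────────────────
          ┃■■■■✹✹■■■■                 
          ┃✹■■■■■■■■■                 
          ┃✹■■■■■✹✹✹■                 
          ┃✹✹■✹■■■■■■                 
          ┃■■■■✹■■■✹■                 
   ┏━━━━━━┃■■■✹■■✹■■✹                 
   ┃ Mines┃■■■■■■■■■✹                 
   ┠──────┃■■■■■■■■■■                 
   ┃■■■■■■┃■■✹■■■■■■■                 
   ┃■■■■■■┃■■■■■✹✹■■■                 


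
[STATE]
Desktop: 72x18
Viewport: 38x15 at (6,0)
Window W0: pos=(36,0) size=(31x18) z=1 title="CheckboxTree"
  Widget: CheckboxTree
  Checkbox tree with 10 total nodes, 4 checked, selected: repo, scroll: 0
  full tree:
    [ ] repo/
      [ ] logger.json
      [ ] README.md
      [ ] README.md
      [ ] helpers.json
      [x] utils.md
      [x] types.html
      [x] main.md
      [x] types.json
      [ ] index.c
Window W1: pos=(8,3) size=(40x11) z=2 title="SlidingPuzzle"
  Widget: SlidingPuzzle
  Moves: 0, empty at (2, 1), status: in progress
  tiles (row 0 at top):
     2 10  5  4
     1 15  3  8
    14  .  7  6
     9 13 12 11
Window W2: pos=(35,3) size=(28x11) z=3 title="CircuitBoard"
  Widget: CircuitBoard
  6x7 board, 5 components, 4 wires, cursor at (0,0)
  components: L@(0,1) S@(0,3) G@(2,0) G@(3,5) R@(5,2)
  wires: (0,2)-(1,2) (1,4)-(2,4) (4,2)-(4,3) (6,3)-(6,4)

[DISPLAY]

                              ┏━━━━━━━
                              ┃ Checkb
                              ┠───────
  ┏━━━━━━━━━━━━━━━━━━━━━━━━━━┏━━━━━━━━
  ┃ SlidingPuzzle            ┃ Circuit
  ┠──────────────────────────┠────────
  ┃┌────┬────┬────┬────┐     ┃   0 1 2
  ┃│  2 │ 10 │  5 │  4 │     ┃0  [.]  
  ┃├────┼────┼────┼────┤     ┃        
  ┃│  1 │ 15 │  3 │  8 │     ┃1       
  ┃├────┼────┼────┼────┤     ┃        
  ┃│ 14 │    │  7 │  6 │     ┃2   G   
  ┃├────┼────┼────┼────┤     ┃        
  ┗━━━━━━━━━━━━━━━━━━━━━━━━━━┗━━━━━━━━
                              ┃       


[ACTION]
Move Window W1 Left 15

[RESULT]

                              ┏━━━━━━━
                              ┃ Checkb
                              ┠───────
━━━━━━━━━━━━━━━━━━━━━━━━━━━━━┏━━━━━━━━
ingPuzzle                    ┃ Circuit
─────────────────────────────┠────────
┬────┬────┬────┐             ┃   0 1 2
│ 10 │  5 │  4 │             ┃0  [.]  
┼────┼────┼────┤             ┃        
│ 15 │  3 │  8 │             ┃1       
┼────┼────┼────┤             ┃        
│    │  7 │  6 │             ┃2   G   
┼────┼────┼────┤             ┃        
━━━━━━━━━━━━━━━━━━━━━━━━━━━━━┗━━━━━━━━
                              ┃       


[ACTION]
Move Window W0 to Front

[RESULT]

                              ┏━━━━━━━
                              ┃ Checkb
                              ┠───────
━━━━━━━━━━━━━━━━━━━━━━━━━━━━━┏┃>[-] re
ingPuzzle                    ┃┃   [ ] 
─────────────────────────────┠┃   [ ] 
┬────┬────┬────┐             ┃┃   [ ] 
│ 10 │  5 │  4 │             ┃┃   [ ] 
┼────┼────┼────┤             ┃┃   [x] 
│ 15 │  3 │  8 │             ┃┃   [x] 
┼────┼────┼────┤             ┃┃   [x] 
│    │  7 │  6 │             ┃┃   [x] 
┼────┼────┼────┤             ┃┃   [ ] 
━━━━━━━━━━━━━━━━━━━━━━━━━━━━━┗┃       
                              ┃       


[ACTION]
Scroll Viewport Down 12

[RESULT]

━━━━━━━━━━━━━━━━━━━━━━━━━━━━━┏┃>[-] re
ingPuzzle                    ┃┃   [ ] 
─────────────────────────────┠┃   [ ] 
┬────┬────┬────┐             ┃┃   [ ] 
│ 10 │  5 │  4 │             ┃┃   [ ] 
┼────┼────┼────┤             ┃┃   [x] 
│ 15 │  3 │  8 │             ┃┃   [x] 
┼────┼────┼────┤             ┃┃   [x] 
│    │  7 │  6 │             ┃┃   [x] 
┼────┼────┼────┤             ┃┃   [ ] 
━━━━━━━━━━━━━━━━━━━━━━━━━━━━━┗┃       
                              ┃       
                              ┃       
                              ┃       
                              ┗━━━━━━━


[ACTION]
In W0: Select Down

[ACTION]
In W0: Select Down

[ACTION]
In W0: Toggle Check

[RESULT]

━━━━━━━━━━━━━━━━━━━━━━━━━━━━━┏┃ [-] re
ingPuzzle                    ┃┃   [ ] 
─────────────────────────────┠┃>  [x] 
┬────┬────┬────┐             ┃┃   [ ] 
│ 10 │  5 │  4 │             ┃┃   [ ] 
┼────┼────┼────┤             ┃┃   [x] 
│ 15 │  3 │  8 │             ┃┃   [x] 
┼────┼────┼────┤             ┃┃   [x] 
│    │  7 │  6 │             ┃┃   [x] 
┼────┼────┼────┤             ┃┃   [ ] 
━━━━━━━━━━━━━━━━━━━━━━━━━━━━━┗┃       
                              ┃       
                              ┃       
                              ┃       
                              ┗━━━━━━━


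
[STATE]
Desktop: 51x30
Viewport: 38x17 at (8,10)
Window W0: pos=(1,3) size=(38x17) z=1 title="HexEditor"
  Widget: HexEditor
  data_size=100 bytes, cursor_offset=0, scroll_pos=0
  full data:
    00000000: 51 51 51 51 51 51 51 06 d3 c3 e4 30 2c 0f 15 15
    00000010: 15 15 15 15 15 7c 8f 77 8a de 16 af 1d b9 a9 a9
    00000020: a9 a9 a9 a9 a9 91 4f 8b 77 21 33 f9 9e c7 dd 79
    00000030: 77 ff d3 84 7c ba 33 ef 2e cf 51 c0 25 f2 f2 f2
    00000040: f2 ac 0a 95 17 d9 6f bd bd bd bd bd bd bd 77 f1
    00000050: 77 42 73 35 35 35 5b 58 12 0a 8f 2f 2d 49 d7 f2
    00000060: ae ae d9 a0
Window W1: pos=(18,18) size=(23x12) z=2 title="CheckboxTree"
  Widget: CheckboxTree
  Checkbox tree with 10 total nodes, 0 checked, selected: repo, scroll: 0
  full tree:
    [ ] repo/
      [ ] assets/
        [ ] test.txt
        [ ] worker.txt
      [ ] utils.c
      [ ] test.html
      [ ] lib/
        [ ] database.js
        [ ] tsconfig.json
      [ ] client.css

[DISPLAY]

40  f2 ac 0a 95 17 d9 6f bd  b┃       
50  77 42 73 35 35 35 5b 58  1┃       
60  ae ae d9 a0               ┃       
                              ┃       
                              ┃       
                              ┃       
                              ┃       
                              ┃       
          ┏━━━━━━━━━━━━━━━━━━━━━┓     
━━━━━━━━━━┃ CheckboxTree        ┃     
          ┠─────────────────────┨     
          ┃>[ ] repo/           ┃     
          ┃   [ ] assets/       ┃     
          ┃     [ ] test.txt    ┃     
          ┃     [ ] worker.txt  ┃     
          ┃   [ ] utils.c       ┃     
          ┃   [ ] test.html     ┃     


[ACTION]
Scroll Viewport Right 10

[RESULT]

2 ac 0a 95 17 d9 6f bd  b┃            
7 42 73 35 35 35 5b 58  1┃            
e ae d9 a0               ┃            
                         ┃            
                         ┃            
                         ┃            
                         ┃            
                         ┃            
     ┏━━━━━━━━━━━━━━━━━━━━━┓          
━━━━━┃ CheckboxTree        ┃          
     ┠─────────────────────┨          
     ┃>[ ] repo/           ┃          
     ┃   [ ] assets/       ┃          
     ┃     [ ] test.txt    ┃          
     ┃     [ ] worker.txt  ┃          
     ┃   [ ] utils.c       ┃          
     ┃   [ ] test.html     ┃          


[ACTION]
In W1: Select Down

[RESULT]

2 ac 0a 95 17 d9 6f bd  b┃            
7 42 73 35 35 35 5b 58  1┃            
e ae d9 a0               ┃            
                         ┃            
                         ┃            
                         ┃            
                         ┃            
                         ┃            
     ┏━━━━━━━━━━━━━━━━━━━━━┓          
━━━━━┃ CheckboxTree        ┃          
     ┠─────────────────────┨          
     ┃ [ ] repo/           ┃          
     ┃>  [ ] assets/       ┃          
     ┃     [ ] test.txt    ┃          
     ┃     [ ] worker.txt  ┃          
     ┃   [ ] utils.c       ┃          
     ┃   [ ] test.html     ┃          


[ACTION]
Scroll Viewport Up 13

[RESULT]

                                      
                                      
                                      
━━━━━━━━━━━━━━━━━━━━━━━━━┓            
                         ┃            
─────────────────────────┨            
1 51 51 51 51 51 51 06  d┃            
5 15 15 15 15 7c 8f 77  8┃            
9 a9 a9 a9 a9 91 4f 8b  7┃            
7 ff d3 84 7c ba 33 ef  2┃            
2 ac 0a 95 17 d9 6f bd  b┃            
7 42 73 35 35 35 5b 58  1┃            
e ae d9 a0               ┃            
                         ┃            
                         ┃            
                         ┃            
                         ┃            


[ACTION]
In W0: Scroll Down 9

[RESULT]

                                      
                                      
                                      
━━━━━━━━━━━━━━━━━━━━━━━━━┓            
                         ┃            
─────────────────────────┨            
e ae d9 a0               ┃            
                         ┃            
                         ┃            
                         ┃            
                         ┃            
                         ┃            
                         ┃            
                         ┃            
                         ┃            
                         ┃            
                         ┃            


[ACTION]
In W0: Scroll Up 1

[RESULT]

                                      
                                      
                                      
━━━━━━━━━━━━━━━━━━━━━━━━━┓            
                         ┃            
─────────────────────────┨            
7 42 73 35 35 35 5b 58  1┃            
e ae d9 a0               ┃            
                         ┃            
                         ┃            
                         ┃            
                         ┃            
                         ┃            
                         ┃            
                         ┃            
                         ┃            
                         ┃            


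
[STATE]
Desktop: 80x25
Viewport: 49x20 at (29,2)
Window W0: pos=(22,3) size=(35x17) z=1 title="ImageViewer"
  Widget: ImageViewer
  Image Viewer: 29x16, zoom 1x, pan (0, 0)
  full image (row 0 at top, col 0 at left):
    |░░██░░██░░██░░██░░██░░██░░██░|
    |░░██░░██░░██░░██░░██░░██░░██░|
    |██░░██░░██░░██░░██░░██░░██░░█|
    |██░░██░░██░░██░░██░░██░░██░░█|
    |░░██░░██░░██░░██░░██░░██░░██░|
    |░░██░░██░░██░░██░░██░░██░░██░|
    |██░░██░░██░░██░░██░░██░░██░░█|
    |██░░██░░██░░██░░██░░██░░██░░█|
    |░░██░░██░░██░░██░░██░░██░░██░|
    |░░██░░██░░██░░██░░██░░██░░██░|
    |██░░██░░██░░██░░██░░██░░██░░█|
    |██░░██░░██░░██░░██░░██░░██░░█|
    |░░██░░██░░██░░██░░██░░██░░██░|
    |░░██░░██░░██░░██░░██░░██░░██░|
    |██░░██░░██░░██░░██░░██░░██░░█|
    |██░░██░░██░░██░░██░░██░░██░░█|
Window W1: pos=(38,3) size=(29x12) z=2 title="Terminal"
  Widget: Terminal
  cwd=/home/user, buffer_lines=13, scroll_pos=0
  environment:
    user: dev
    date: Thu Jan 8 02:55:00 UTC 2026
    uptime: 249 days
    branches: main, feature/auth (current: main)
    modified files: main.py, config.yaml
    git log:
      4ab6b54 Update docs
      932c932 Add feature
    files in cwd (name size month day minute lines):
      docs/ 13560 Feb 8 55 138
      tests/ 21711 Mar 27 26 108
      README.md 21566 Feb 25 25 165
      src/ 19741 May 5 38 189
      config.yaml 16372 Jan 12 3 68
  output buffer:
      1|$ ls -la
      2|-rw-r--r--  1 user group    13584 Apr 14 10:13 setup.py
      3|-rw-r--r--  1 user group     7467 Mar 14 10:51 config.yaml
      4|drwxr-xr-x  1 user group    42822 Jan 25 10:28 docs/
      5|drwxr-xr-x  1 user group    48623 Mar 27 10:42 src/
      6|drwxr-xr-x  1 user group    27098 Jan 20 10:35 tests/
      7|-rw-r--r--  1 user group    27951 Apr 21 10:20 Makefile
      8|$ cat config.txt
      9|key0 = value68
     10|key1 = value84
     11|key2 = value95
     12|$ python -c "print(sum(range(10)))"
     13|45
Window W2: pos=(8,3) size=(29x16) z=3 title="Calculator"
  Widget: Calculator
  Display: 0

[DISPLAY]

                                                 
━━━━━━━┓━┏━━━━━━━━━━━━━━━━━━━━━━━━━━━┓           
       ┃ ┃ Terminal                  ┃           
───────┨─┠───────────────────────────┨           
      0┃█┃$ ls -la                   ┃           
       ┃█┃-rw-r--r--  1 user group   ┃           
       ┃░┃-rw-r--r--  1 user group   ┃           
       ┃░┃drwxr-xr-x  1 user group   ┃           
       ┃█┃drwxr-xr-x  1 user group   ┃           
       ┃█┃drwxr-xr-x  1 user group   ┃           
       ┃░┃-rw-r--r--  1 user group   ┃           
       ┃░┃$ cat config.txt           ┃           
       ┃█┗━━━━━━━━━━━━━━━━━━━━━━━━━━━┛           
       ┃██░░██░░██░░██░    ┃                     
       ┃░░██░░██░░██░░█    ┃                     
       ┃░░██░░██░░██░░█    ┃                     
━━━━━━━┛██░░██░░██░░██░    ┃                     
━━━━━━━━━━━━━━━━━━━━━━━━━━━┛                     
                                                 
                                                 


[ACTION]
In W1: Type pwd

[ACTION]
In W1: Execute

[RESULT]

                                                 
━━━━━━━┓━┏━━━━━━━━━━━━━━━━━━━━━━━━━━━┓           
       ┃ ┃ Terminal                  ┃           
───────┨─┠───────────────────────────┨           
      0┃█┃key0 = value68             ┃           
       ┃█┃key1 = value84             ┃           
       ┃░┃key2 = value95             ┃           
       ┃░┃$ python -c "print(sum(rang┃           
       ┃█┃45                         ┃           
       ┃█┃$ pwd                      ┃           
       ┃░┃/home/user                 ┃           
       ┃░┃$ █                        ┃           
       ┃█┗━━━━━━━━━━━━━━━━━━━━━━━━━━━┛           
       ┃██░░██░░██░░██░    ┃                     
       ┃░░██░░██░░██░░█    ┃                     
       ┃░░██░░██░░██░░█    ┃                     
━━━━━━━┛██░░██░░██░░██░    ┃                     
━━━━━━━━━━━━━━━━━━━━━━━━━━━┛                     
                                                 
                                                 
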